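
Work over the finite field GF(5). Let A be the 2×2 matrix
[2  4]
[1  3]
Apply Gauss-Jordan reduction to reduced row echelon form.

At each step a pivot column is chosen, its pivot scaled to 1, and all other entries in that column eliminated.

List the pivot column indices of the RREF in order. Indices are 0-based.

pivot columns: 0, 1

pivot(0,0)=2: scale R0 → (1, 2)
  clear (1,0): R1 −= (1)R0 → (0, 1)
pivot(1,1)=1: scale R1 → (0, 1)
  clear (0,1): R0 −= (2)R1 → (1, 0)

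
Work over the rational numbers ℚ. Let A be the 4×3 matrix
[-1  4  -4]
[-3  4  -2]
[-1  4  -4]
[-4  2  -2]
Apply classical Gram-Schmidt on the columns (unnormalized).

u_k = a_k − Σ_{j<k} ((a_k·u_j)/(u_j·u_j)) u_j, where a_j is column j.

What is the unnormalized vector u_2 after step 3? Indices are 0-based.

Step 1: u_0 = a_0 = (-1, -3, -1, -4).
Step 2: u_1 = a_1 − (-28/27)·u_0 = (80/27, 8/9, 80/27, -58/27).
Step 3: u_2 = a_2 − (22/27)·u_0 − (-143/155)·u_1 = (-14/31, 196/155, -14/31, -112/155).

u_2 = (-14/31, 196/155, -14/31, -112/155)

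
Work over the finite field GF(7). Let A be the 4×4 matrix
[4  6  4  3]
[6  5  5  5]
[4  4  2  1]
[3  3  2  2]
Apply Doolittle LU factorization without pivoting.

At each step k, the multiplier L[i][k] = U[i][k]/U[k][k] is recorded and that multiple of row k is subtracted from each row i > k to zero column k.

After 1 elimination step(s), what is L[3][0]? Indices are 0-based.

[col 0] pivot 4
  R1 -= 5*R0 → (0, 3, 6, 4)  (L[1][0] := 5)
  R2 -= 1*R0 → (0, 5, 5, 5)  (L[2][0] := 1)
  R3 -= 6*R0 → (0, 2, 6, 5)  (L[3][0] := 6)

L[3][0] = 6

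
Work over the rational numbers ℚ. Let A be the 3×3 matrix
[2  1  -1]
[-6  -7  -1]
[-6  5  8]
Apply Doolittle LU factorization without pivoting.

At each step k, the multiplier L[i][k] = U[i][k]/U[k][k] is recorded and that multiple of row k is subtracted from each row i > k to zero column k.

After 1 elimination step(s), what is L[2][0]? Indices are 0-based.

L[2][0] = -3

k=0: U[0][0]=2
  eliminate (1,0): mult=-3, new row 1: (0, -4, -4); set L[1][0]=-3
  eliminate (2,0): mult=-3, new row 2: (0, 8, 5); set L[2][0]=-3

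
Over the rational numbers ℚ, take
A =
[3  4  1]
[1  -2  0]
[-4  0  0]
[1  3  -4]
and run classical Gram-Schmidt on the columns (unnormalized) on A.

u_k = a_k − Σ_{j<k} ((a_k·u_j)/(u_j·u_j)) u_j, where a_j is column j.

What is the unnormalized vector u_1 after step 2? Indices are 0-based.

Step 1: u_0 = a_0 = (3, 1, -4, 1).
Step 2: u_1 = a_1 − (13/27)·u_0 = (23/9, -67/27, 52/27, 68/27).

u_1 = (23/9, -67/27, 52/27, 68/27)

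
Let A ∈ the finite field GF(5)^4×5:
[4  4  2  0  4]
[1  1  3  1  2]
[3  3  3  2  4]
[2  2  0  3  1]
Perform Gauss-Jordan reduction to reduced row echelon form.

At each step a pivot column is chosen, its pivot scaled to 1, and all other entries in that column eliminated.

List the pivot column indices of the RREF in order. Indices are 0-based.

step 1: normalize row 0 (÷4) = (1, 1, 3, 0, 1)
  row 1: subtract 1×row0 = (0, 0, 0, 1, 1)
  row 2: subtract 3×row0 = (0, 0, 4, 2, 1)
  row 3: subtract 2×row0 = (0, 0, 4, 3, 4)
skip col 1 (zero from row 1)
step 2: exchange rows 1,2
step 2: normalize row 1 (÷4) = (0, 0, 1, 3, 4)
  row 0: subtract 3×row1 = (1, 1, 0, 1, 4)
  row 3: subtract 4×row1 = (0, 0, 0, 1, 3)
step 3: normalize row 2 (÷1) = (0, 0, 0, 1, 1)
  row 0: subtract 1×row2 = (1, 1, 0, 0, 3)
  row 1: subtract 3×row2 = (0, 0, 1, 0, 1)
  row 3: subtract 1×row2 = (0, 0, 0, 0, 2)
step 4: normalize row 3 (÷2) = (0, 0, 0, 0, 1)
  row 0: subtract 3×row3 = (1, 1, 0, 0, 0)
  row 1: subtract 1×row3 = (0, 0, 1, 0, 0)
  row 2: subtract 1×row3 = (0, 0, 0, 1, 0)

pivot columns: 0, 2, 3, 4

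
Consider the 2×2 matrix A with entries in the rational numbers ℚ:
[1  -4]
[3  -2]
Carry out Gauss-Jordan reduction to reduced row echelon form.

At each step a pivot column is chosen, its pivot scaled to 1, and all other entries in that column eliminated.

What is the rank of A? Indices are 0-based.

pivot(0,0)=1: scale R0 → (1, -4)
  clear (1,0): R1 −= (3)R0 → (0, 10)
pivot(1,1)=10: scale R1 → (0, 1)
  clear (0,1): R0 −= (-4)R1 → (1, 0)

rank = 2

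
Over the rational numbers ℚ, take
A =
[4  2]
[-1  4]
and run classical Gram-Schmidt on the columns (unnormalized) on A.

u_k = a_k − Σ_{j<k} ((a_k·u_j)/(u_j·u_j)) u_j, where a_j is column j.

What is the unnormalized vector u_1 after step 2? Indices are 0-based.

u_1 = (18/17, 72/17)

Step 1: u_0 = a_0 = (4, -1).
Step 2: u_1 = a_1 − (4/17)·u_0 = (18/17, 72/17).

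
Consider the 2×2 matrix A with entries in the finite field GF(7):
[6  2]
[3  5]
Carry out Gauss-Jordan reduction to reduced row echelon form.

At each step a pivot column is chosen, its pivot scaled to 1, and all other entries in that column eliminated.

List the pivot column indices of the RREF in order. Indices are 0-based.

pivot columns: 0, 1

[1] R0 /= 6  ⇒  (1, 5)
     R1 -= 3·R0  ⇒  (0, 4)
[2] R1 /= 4  ⇒  (0, 1)
     R0 -= 5·R1  ⇒  (1, 0)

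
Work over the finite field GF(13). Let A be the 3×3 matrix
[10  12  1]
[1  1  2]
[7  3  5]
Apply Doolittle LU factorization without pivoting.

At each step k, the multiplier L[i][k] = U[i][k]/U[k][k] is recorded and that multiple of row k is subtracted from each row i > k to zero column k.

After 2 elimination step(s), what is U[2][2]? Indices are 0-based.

U[2][2] = 5

Step 1: pivot at (0,0) is 10.
  row1 ← row1 − (4)·row0  ⇒  L[1][0]=4, U row1=(0, 5, 11)
  row2 ← row2 − (2)·row0  ⇒  L[2][0]=2, U row2=(0, 5, 3)
Step 2: pivot at (1,1) is 5.
  row2 ← row2 − (1)·row1  ⇒  L[2][1]=1, U row2=(0, 0, 5)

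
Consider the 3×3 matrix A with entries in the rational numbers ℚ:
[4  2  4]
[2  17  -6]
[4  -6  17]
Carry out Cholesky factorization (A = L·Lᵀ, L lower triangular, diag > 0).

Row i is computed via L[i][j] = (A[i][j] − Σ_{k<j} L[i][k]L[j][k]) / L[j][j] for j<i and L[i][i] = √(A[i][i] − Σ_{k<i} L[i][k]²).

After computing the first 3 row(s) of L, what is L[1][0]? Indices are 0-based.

L[1][0] = 1

Step 1: L[0][0] = √(4) = 2.
  L[1][0] = (2) / L[0][0] = 1.
Step 2: L[1][1] = √(16) = 4.
  L[2][0] = (4) / L[0][0] = 2.
  L[2][1] = (-8) / L[1][1] = -2.
Step 3: L[2][2] = √(9) = 3.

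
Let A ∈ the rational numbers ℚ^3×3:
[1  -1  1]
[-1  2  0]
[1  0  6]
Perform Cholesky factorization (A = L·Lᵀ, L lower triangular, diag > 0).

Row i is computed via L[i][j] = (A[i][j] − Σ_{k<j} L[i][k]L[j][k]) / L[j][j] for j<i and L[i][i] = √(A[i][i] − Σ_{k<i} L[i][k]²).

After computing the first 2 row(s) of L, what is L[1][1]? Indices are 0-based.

L[1][1] = 1

Step 1: L[0][0] = √(1) = 1.
  L[1][0] = (-1) / L[0][0] = -1.
Step 2: L[1][1] = √(1) = 1.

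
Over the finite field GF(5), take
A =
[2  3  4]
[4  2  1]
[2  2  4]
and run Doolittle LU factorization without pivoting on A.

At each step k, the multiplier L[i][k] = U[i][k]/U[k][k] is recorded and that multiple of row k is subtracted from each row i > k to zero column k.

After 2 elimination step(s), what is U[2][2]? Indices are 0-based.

U[2][2] = 3

k=0: U[0][0]=2
  eliminate (1,0): mult=2, new row 1: (0, 1, 3); set L[1][0]=2
  eliminate (2,0): mult=1, new row 2: (0, 4, 0); set L[2][0]=1
k=1: U[1][1]=1
  eliminate (2,1): mult=4, new row 2: (0, 0, 3); set L[2][1]=4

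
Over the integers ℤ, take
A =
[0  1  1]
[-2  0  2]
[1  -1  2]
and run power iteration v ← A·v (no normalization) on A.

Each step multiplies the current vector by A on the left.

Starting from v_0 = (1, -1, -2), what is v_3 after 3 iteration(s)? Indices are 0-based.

v_3 = (1, 14, -12)

v_0 = (1, -1, -2).
v_1 = A·v_0 = (-3, -6, -2).
v_2 = A·v_1 = (-8, 2, -1).
v_3 = A·v_2 = (1, 14, -12).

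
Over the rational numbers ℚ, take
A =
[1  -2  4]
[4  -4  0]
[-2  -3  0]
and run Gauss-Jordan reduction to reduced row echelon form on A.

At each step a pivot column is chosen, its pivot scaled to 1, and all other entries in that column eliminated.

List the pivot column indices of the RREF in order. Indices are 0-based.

pivot(0,0)=1: scale R0 → (1, -2, 4)
  clear (1,0): R1 −= (4)R0 → (0, 4, -16)
  clear (2,0): R2 −= (-2)R0 → (0, -7, 8)
pivot(1,1)=4: scale R1 → (0, 1, -4)
  clear (0,1): R0 −= (-2)R1 → (1, 0, -4)
  clear (2,1): R2 −= (-7)R1 → (0, 0, -20)
pivot(2,2)=-20: scale R2 → (0, 0, 1)
  clear (0,2): R0 −= (-4)R2 → (1, 0, 0)
  clear (1,2): R1 −= (-4)R2 → (0, 1, 0)

pivot columns: 0, 1, 2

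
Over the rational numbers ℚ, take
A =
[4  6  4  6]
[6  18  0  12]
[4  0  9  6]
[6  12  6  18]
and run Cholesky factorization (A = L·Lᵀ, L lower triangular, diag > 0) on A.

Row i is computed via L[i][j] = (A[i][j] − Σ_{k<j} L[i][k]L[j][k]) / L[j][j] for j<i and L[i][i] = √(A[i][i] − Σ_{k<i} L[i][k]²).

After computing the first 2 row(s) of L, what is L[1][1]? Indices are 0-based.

L[1][1] = 3

Step 1: L[0][0] = √(4) = 2.
  L[1][0] = (6) / L[0][0] = 3.
Step 2: L[1][1] = √(9) = 3.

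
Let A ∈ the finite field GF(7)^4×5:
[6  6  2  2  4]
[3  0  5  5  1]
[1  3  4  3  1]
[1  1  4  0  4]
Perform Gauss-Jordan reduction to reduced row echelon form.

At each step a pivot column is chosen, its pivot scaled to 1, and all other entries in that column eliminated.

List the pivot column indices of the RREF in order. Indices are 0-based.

pivot columns: 0, 1, 2, 3

step 1: normalize row 0 (÷6) = (1, 1, 5, 5, 3)
  row 1: subtract 3×row0 = (0, 4, 4, 4, 6)
  row 2: subtract 1×row0 = (0, 2, 6, 5, 5)
  row 3: subtract 1×row0 = (0, 0, 6, 2, 1)
step 2: normalize row 1 (÷4) = (0, 1, 1, 1, 5)
  row 0: subtract 1×row1 = (1, 0, 4, 4, 5)
  row 2: subtract 2×row1 = (0, 0, 4, 3, 2)
step 3: normalize row 2 (÷4) = (0, 0, 1, 6, 4)
  row 0: subtract 4×row2 = (1, 0, 0, 1, 3)
  row 1: subtract 1×row2 = (0, 1, 0, 2, 1)
  row 3: subtract 6×row2 = (0, 0, 0, 1, 5)
step 4: normalize row 3 (÷1) = (0, 0, 0, 1, 5)
  row 0: subtract 1×row3 = (1, 0, 0, 0, 5)
  row 1: subtract 2×row3 = (0, 1, 0, 0, 5)
  row 2: subtract 6×row3 = (0, 0, 1, 0, 2)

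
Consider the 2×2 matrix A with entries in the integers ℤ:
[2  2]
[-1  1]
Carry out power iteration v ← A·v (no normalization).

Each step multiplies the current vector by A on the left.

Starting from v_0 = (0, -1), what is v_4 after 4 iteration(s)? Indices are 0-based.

v_0 = (0, -1).
v_1 = A·v_0 = (-2, -1).
v_2 = A·v_1 = (-6, 1).
v_3 = A·v_2 = (-10, 7).
v_4 = A·v_3 = (-6, 17).

v_4 = (-6, 17)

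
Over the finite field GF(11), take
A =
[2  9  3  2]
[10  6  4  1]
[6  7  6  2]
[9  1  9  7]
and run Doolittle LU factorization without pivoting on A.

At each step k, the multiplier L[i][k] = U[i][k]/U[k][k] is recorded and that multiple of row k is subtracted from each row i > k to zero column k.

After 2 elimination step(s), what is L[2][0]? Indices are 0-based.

L[2][0] = 3

k=0: U[0][0]=2
  eliminate (1,0): mult=5, new row 1: (0, 5, 0, 2); set L[1][0]=5
  eliminate (2,0): mult=3, new row 2: (0, 2, 8, 7); set L[2][0]=3
  eliminate (3,0): mult=10, new row 3: (0, 10, 1, 9); set L[3][0]=10
k=1: U[1][1]=5
  eliminate (2,1): mult=7, new row 2: (0, 0, 8, 4); set L[2][1]=7
  eliminate (3,1): mult=2, new row 3: (0, 0, 1, 5); set L[3][1]=2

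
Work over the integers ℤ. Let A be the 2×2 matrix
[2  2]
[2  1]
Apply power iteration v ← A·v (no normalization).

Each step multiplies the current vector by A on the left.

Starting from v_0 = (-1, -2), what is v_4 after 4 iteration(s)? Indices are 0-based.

v_0 = (-1, -2).
v_1 = A·v_0 = (-6, -4).
v_2 = A·v_1 = (-20, -16).
v_3 = A·v_2 = (-72, -56).
v_4 = A·v_3 = (-256, -200).

v_4 = (-256, -200)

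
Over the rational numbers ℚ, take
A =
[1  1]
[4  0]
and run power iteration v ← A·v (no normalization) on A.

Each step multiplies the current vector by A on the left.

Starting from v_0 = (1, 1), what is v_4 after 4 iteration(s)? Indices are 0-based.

v_4 = (38, 56)

v_0 = (1, 1).
v_1 = A·v_0 = (2, 4).
v_2 = A·v_1 = (6, 8).
v_3 = A·v_2 = (14, 24).
v_4 = A·v_3 = (38, 56).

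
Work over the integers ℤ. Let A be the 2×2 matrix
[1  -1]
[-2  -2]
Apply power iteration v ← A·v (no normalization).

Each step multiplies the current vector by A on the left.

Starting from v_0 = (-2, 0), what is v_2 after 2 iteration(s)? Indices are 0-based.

v_2 = (-6, -4)

v_0 = (-2, 0).
v_1 = A·v_0 = (-2, 4).
v_2 = A·v_1 = (-6, -4).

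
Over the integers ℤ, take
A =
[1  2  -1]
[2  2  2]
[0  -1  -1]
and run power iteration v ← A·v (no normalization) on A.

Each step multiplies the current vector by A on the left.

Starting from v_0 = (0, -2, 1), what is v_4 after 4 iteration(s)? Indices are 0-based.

v_4 = (-130, -132, 31)

v_0 = (0, -2, 1).
v_1 = A·v_0 = (-5, -2, 1).
v_2 = A·v_1 = (-10, -12, 1).
v_3 = A·v_2 = (-35, -42, 11).
v_4 = A·v_3 = (-130, -132, 31).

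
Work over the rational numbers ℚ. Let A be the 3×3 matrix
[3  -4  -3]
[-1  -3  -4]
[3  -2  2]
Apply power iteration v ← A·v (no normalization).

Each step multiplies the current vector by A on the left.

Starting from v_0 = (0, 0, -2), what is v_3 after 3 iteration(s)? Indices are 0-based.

v_0 = (0, 0, -2).
v_1 = A·v_0 = (6, 8, -4).
v_2 = A·v_1 = (-2, -14, -6).
v_3 = A·v_2 = (68, 68, 10).

v_3 = (68, 68, 10)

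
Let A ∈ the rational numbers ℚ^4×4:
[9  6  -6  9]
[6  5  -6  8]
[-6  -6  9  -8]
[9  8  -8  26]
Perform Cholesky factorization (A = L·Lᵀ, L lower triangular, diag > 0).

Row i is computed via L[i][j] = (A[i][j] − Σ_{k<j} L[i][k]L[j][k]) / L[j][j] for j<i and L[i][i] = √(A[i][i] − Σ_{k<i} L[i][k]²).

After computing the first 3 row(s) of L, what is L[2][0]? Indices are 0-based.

Step 1: L[0][0] = √(9) = 3.
  L[1][0] = (6) / L[0][0] = 2.
Step 2: L[1][1] = √(1) = 1.
  L[2][0] = (-6) / L[0][0] = -2.
  L[2][1] = (-2) / L[1][1] = -2.
Step 3: L[2][2] = √(1) = 1.

L[2][0] = -2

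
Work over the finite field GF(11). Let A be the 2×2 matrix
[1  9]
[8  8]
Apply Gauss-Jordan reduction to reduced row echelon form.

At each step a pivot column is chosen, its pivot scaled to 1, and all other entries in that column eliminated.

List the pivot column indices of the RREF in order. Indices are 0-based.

step 1: normalize row 0 (÷1) = (1, 9)
  row 1: subtract 8×row0 = (0, 2)
step 2: normalize row 1 (÷2) = (0, 1)
  row 0: subtract 9×row1 = (1, 0)

pivot columns: 0, 1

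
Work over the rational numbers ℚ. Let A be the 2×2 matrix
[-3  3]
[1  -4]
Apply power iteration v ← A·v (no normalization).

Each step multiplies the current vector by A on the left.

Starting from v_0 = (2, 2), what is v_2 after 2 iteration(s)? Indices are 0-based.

v_2 = (-18, 24)

v_0 = (2, 2).
v_1 = A·v_0 = (0, -6).
v_2 = A·v_1 = (-18, 24).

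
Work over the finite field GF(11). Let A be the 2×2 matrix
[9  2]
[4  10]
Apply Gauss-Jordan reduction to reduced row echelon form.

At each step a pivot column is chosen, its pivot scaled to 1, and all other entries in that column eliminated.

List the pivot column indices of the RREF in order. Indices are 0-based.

pivot columns: 0, 1

pivot(0,0)=9: scale R0 → (1, 10)
  clear (1,0): R1 −= (4)R0 → (0, 3)
pivot(1,1)=3: scale R1 → (0, 1)
  clear (0,1): R0 −= (10)R1 → (1, 0)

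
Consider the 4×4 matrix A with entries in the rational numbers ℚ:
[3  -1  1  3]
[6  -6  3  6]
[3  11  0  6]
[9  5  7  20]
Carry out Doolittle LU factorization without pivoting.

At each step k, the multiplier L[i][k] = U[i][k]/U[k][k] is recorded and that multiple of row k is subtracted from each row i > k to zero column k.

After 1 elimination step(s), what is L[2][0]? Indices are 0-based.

L[2][0] = 1

k=0: U[0][0]=3
  eliminate (1,0): mult=2, new row 1: (0, -4, 1, 0); set L[1][0]=2
  eliminate (2,0): mult=1, new row 2: (0, 12, -1, 3); set L[2][0]=1
  eliminate (3,0): mult=3, new row 3: (0, 8, 4, 11); set L[3][0]=3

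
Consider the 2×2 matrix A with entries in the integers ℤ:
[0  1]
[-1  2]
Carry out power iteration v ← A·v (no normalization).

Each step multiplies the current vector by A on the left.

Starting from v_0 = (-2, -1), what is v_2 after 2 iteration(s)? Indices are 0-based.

v_0 = (-2, -1).
v_1 = A·v_0 = (-1, 0).
v_2 = A·v_1 = (0, 1).

v_2 = (0, 1)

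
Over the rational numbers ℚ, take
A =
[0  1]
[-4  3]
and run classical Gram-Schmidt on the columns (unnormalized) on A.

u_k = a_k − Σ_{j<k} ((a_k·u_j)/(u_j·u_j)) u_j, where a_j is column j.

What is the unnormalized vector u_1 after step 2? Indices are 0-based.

Step 1: u_0 = a_0 = (0, -4).
Step 2: u_1 = a_1 − (-3/4)·u_0 = (1, 0).

u_1 = (1, 0)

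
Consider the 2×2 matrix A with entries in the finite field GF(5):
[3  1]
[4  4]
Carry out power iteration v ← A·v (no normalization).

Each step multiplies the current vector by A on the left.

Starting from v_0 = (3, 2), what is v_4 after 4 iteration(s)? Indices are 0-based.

v_4 = (2, 4)

v_0 = (3, 2).
v_1 = A·v_0 = (1, 0).
v_2 = A·v_1 = (3, 4).
v_3 = A·v_2 = (3, 3).
v_4 = A·v_3 = (2, 4).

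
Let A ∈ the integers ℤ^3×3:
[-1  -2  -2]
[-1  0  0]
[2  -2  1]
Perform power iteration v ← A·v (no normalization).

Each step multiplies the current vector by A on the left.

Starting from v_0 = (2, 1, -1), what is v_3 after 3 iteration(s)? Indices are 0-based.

v_3 = (-10, -4, 5)

v_0 = (2, 1, -1).
v_1 = A·v_0 = (-2, -2, 1).
v_2 = A·v_1 = (4, 2, 1).
v_3 = A·v_2 = (-10, -4, 5).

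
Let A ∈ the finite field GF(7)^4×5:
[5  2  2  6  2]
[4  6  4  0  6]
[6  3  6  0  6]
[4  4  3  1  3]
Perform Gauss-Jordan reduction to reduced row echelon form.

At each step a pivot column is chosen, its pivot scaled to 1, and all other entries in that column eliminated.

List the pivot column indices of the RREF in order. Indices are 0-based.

pivot columns: 0, 1, 2, 3

[1] R0 /= 5  ⇒  (1, 6, 6, 4, 6)
     R1 -= 4·R0  ⇒  (0, 3, 1, 5, 3)
     R2 -= 6·R0  ⇒  (0, 2, 5, 4, 5)
     R3 -= 4·R0  ⇒  (0, 1, 0, 6, 0)
[2] R1 /= 3  ⇒  (0, 1, 5, 4, 1)
     R0 -= 6·R1  ⇒  (1, 0, 4, 1, 0)
     R2 -= 2·R1  ⇒  (0, 0, 2, 3, 3)
     R3 -= 1·R1  ⇒  (0, 0, 2, 2, 6)
[3] R2 /= 2  ⇒  (0, 0, 1, 5, 5)
     R0 -= 4·R2  ⇒  (1, 0, 0, 2, 1)
     R1 -= 5·R2  ⇒  (0, 1, 0, 0, 4)
     R3 -= 2·R2  ⇒  (0, 0, 0, 6, 3)
[4] R3 /= 6  ⇒  (0, 0, 0, 1, 4)
     R0 -= 2·R3  ⇒  (1, 0, 0, 0, 0)
     R2 -= 5·R3  ⇒  (0, 0, 1, 0, 6)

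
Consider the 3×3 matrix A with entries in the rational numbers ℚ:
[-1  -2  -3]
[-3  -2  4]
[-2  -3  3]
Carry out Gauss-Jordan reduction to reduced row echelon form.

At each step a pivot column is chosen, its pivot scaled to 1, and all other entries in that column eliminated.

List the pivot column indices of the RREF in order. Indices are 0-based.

pivot columns: 0, 1, 2

step 1: normalize row 0 (÷-1) = (1, 2, 3)
  row 1: subtract -3×row0 = (0, 4, 13)
  row 2: subtract -2×row0 = (0, 1, 9)
step 2: normalize row 1 (÷4) = (0, 1, 13/4)
  row 0: subtract 2×row1 = (1, 0, -7/2)
  row 2: subtract 1×row1 = (0, 0, 23/4)
step 3: normalize row 2 (÷23/4) = (0, 0, 1)
  row 0: subtract -7/2×row2 = (1, 0, 0)
  row 1: subtract 13/4×row2 = (0, 1, 0)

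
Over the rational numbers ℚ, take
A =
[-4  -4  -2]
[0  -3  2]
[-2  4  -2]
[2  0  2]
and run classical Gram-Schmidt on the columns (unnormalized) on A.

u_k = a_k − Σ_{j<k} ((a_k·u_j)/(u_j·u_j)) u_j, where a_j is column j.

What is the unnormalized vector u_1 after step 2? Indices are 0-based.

u_1 = (-8/3, -3, 14/3, -2/3)

Step 1: u_0 = a_0 = (-4, 0, -2, 2).
Step 2: u_1 = a_1 − (1/3)·u_0 = (-8/3, -3, 14/3, -2/3).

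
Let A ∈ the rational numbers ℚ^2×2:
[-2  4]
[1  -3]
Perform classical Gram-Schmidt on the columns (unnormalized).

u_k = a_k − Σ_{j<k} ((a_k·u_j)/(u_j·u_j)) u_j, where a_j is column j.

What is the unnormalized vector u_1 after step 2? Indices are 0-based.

Step 1: u_0 = a_0 = (-2, 1).
Step 2: u_1 = a_1 − (-11/5)·u_0 = (-2/5, -4/5).

u_1 = (-2/5, -4/5)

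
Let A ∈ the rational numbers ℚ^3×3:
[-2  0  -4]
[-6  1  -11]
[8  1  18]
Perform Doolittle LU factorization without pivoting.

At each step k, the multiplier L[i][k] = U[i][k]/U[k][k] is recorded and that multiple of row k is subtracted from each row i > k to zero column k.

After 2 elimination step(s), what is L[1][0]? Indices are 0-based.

L[1][0] = 3

Step 1: pivot at (0,0) is -2.
  row1 ← row1 − (3)·row0  ⇒  L[1][0]=3, U row1=(0, 1, 1)
  row2 ← row2 − (-4)·row0  ⇒  L[2][0]=-4, U row2=(0, 1, 2)
Step 2: pivot at (1,1) is 1.
  row2 ← row2 − (1)·row1  ⇒  L[2][1]=1, U row2=(0, 0, 1)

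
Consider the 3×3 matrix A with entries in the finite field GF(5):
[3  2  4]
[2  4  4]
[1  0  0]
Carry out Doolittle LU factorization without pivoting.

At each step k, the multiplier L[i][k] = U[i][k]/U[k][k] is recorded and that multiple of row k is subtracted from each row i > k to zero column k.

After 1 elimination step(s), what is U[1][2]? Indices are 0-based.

U[1][2] = 3

[col 0] pivot 3
  R1 -= 4*R0 → (0, 1, 3)  (L[1][0] := 4)
  R2 -= 2*R0 → (0, 1, 2)  (L[2][0] := 2)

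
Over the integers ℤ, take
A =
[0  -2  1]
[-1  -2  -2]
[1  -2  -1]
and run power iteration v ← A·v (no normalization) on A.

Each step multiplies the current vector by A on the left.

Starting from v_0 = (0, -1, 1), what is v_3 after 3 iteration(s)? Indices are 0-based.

v_0 = (0, -1, 1).
v_1 = A·v_0 = (3, 0, 1).
v_2 = A·v_1 = (1, -5, 2).
v_3 = A·v_2 = (12, 5, 9).

v_3 = (12, 5, 9)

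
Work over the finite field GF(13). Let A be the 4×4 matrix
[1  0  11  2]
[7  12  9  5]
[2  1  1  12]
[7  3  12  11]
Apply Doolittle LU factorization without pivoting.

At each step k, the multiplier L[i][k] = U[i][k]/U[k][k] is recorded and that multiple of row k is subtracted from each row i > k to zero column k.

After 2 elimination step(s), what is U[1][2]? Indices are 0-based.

Step 1: pivot at (0,0) is 1.
  row1 ← row1 − (7)·row0  ⇒  L[1][0]=7, U row1=(0, 12, 10, 4)
  row2 ← row2 − (2)·row0  ⇒  L[2][0]=2, U row2=(0, 1, 5, 8)
  row3 ← row3 − (7)·row0  ⇒  L[3][0]=7, U row3=(0, 3, 0, 10)
Step 2: pivot at (1,1) is 12.
  row2 ← row2 − (12)·row1  ⇒  L[2][1]=12, U row2=(0, 0, 2, 12)
  row3 ← row3 − (10)·row1  ⇒  L[3][1]=10, U row3=(0, 0, 4, 9)

U[1][2] = 10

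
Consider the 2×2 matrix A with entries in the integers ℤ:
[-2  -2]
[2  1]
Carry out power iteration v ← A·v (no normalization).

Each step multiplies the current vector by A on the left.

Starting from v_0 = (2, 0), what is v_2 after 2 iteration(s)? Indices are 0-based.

v_2 = (0, -4)

v_0 = (2, 0).
v_1 = A·v_0 = (-4, 4).
v_2 = A·v_1 = (0, -4).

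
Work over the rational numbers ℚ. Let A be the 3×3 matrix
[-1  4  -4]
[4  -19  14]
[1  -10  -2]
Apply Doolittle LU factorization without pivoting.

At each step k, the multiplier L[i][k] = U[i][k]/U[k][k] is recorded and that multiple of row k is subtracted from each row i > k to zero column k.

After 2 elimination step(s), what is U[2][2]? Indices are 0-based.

U[2][2] = -2

[col 0] pivot -1
  R1 -= -4*R0 → (0, -3, -2)  (L[1][0] := -4)
  R2 -= -1*R0 → (0, -6, -6)  (L[2][0] := -1)
[col 1] pivot -3
  R2 -= 2*R1 → (0, 0, -2)  (L[2][1] := 2)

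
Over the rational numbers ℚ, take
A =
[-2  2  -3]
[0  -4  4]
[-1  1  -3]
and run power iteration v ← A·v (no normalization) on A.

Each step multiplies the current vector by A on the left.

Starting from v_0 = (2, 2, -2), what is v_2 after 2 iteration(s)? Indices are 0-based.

v_2 = (-62, 88, -40)

v_0 = (2, 2, -2).
v_1 = A·v_0 = (6, -16, 6).
v_2 = A·v_1 = (-62, 88, -40).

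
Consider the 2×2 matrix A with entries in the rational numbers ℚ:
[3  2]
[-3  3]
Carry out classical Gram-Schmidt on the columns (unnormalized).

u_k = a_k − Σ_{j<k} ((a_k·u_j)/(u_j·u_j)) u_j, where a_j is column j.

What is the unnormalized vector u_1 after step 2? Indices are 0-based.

u_1 = (5/2, 5/2)

Step 1: u_0 = a_0 = (3, -3).
Step 2: u_1 = a_1 − (-1/6)·u_0 = (5/2, 5/2).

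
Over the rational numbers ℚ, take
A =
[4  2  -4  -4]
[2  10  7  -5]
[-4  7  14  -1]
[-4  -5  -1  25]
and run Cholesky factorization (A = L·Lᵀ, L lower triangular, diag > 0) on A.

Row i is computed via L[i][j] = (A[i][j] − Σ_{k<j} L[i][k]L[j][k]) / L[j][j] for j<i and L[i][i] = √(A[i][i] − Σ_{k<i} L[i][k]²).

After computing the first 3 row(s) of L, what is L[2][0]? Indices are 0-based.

L[2][0] = -2

Step 1: L[0][0] = √(4) = 2.
  L[1][0] = (2) / L[0][0] = 1.
Step 2: L[1][1] = √(9) = 3.
  L[2][0] = (-4) / L[0][0] = -2.
  L[2][1] = (9) / L[1][1] = 3.
Step 3: L[2][2] = √(1) = 1.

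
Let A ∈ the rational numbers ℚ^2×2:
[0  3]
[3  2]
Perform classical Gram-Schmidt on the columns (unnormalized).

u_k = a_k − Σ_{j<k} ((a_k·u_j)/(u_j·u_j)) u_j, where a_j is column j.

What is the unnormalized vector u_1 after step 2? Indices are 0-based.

u_1 = (3, 0)

Step 1: u_0 = a_0 = (0, 3).
Step 2: u_1 = a_1 − (2/3)·u_0 = (3, 0).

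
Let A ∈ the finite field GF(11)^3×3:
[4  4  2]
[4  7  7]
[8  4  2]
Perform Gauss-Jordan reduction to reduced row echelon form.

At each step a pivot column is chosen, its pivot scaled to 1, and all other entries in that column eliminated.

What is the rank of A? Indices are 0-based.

rank = 3

pivot(0,0)=4: scale R0 → (1, 1, 6)
  clear (1,0): R1 −= (4)R0 → (0, 3, 5)
  clear (2,0): R2 −= (8)R0 → (0, 7, 9)
pivot(1,1)=3: scale R1 → (0, 1, 9)
  clear (0,1): R0 −= (1)R1 → (1, 0, 8)
  clear (2,1): R2 −= (7)R1 → (0, 0, 1)
pivot(2,2)=1: scale R2 → (0, 0, 1)
  clear (0,2): R0 −= (8)R2 → (1, 0, 0)
  clear (1,2): R1 −= (9)R2 → (0, 1, 0)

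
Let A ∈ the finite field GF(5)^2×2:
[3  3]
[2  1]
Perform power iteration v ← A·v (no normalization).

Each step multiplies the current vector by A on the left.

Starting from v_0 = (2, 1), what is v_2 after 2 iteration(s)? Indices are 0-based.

v_0 = (2, 1).
v_1 = A·v_0 = (4, 0).
v_2 = A·v_1 = (2, 3).

v_2 = (2, 3)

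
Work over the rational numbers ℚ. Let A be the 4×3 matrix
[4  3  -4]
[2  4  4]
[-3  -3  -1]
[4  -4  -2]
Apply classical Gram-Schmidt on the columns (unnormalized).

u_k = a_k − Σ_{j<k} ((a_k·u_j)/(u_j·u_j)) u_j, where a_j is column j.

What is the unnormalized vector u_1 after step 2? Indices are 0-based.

Step 1: u_0 = a_0 = (4, 2, -3, 4).
Step 2: u_1 = a_1 − (13/45)·u_0 = (83/45, 154/45, -32/15, -232/45).

u_1 = (83/45, 154/45, -32/15, -232/45)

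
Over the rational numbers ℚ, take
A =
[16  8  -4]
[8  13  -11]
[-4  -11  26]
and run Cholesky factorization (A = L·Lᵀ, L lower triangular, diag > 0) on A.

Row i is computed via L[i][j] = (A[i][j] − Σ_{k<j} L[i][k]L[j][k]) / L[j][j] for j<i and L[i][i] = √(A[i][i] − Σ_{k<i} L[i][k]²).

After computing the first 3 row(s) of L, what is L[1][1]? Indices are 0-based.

Step 1: L[0][0] = √(16) = 4.
  L[1][0] = (8) / L[0][0] = 2.
Step 2: L[1][1] = √(9) = 3.
  L[2][0] = (-4) / L[0][0] = -1.
  L[2][1] = (-9) / L[1][1] = -3.
Step 3: L[2][2] = √(16) = 4.

L[1][1] = 3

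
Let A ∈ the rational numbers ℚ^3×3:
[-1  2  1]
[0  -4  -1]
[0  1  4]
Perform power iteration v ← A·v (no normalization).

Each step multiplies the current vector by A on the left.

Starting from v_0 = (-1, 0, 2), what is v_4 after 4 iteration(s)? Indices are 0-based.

v_0 = (-1, 0, 2).
v_1 = A·v_0 = (3, -2, 8).
v_2 = A·v_1 = (1, 0, 30).
v_3 = A·v_2 = (29, -30, 120).
v_4 = A·v_3 = (31, 0, 450).

v_4 = (31, 0, 450)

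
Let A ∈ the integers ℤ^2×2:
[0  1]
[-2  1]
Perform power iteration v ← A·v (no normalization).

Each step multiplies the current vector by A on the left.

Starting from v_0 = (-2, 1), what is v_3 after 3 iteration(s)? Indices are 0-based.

v_0 = (-2, 1).
v_1 = A·v_0 = (1, 5).
v_2 = A·v_1 = (5, 3).
v_3 = A·v_2 = (3, -7).

v_3 = (3, -7)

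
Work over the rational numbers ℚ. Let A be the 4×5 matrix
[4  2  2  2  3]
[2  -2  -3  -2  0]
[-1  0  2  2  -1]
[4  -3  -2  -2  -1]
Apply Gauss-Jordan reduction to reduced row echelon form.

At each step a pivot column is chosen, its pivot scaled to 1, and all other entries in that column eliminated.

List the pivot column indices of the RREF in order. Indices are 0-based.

pivot(0,0)=4: scale R0 → (1, 1/2, 1/2, 1/2, 3/4)
  clear (1,0): R1 −= (2)R0 → (0, -3, -4, -3, -3/2)
  clear (2,0): R2 −= (-1)R0 → (0, 1/2, 5/2, 5/2, -1/4)
  clear (3,0): R3 −= (4)R0 → (0, -5, -4, -4, -4)
pivot(1,1)=-3: scale R1 → (0, 1, 4/3, 1, 1/2)
  clear (0,1): R0 −= (1/2)R1 → (1, 0, -1/6, 0, 1/2)
  clear (2,1): R2 −= (1/2)R1 → (0, 0, 11/6, 2, -1/2)
  clear (3,1): R3 −= (-5)R1 → (0, 0, 8/3, 1, -3/2)
pivot(2,2)=11/6: scale R2 → (0, 0, 1, 12/11, -3/11)
  clear (0,2): R0 −= (-1/6)R2 → (1, 0, 0, 2/11, 5/11)
  clear (1,2): R1 −= (4/3)R2 → (0, 1, 0, -5/11, 19/22)
  clear (3,2): R3 −= (8/3)R2 → (0, 0, 0, -21/11, -17/22)
pivot(3,3)=-21/11: scale R3 → (0, 0, 0, 1, 17/42)
  clear (0,3): R0 −= (2/11)R3 → (1, 0, 0, 0, 8/21)
  clear (1,3): R1 −= (-5/11)R3 → (0, 1, 0, 0, 22/21)
  clear (2,3): R2 −= (12/11)R3 → (0, 0, 1, 0, -5/7)

pivot columns: 0, 1, 2, 3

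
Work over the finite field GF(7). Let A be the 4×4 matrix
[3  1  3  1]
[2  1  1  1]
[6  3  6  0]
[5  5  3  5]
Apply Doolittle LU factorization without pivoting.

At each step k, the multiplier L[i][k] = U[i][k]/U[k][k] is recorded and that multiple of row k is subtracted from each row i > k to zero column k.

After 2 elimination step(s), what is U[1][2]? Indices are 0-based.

k=0: U[0][0]=3
  eliminate (1,0): mult=3, new row 1: (0, 5, 6, 5); set L[1][0]=3
  eliminate (2,0): mult=2, new row 2: (0, 1, 0, 5); set L[2][0]=2
  eliminate (3,0): mult=4, new row 3: (0, 1, 5, 1); set L[3][0]=4
k=1: U[1][1]=5
  eliminate (2,1): mult=3, new row 2: (0, 0, 3, 4); set L[2][1]=3
  eliminate (3,1): mult=3, new row 3: (0, 0, 1, 0); set L[3][1]=3

U[1][2] = 6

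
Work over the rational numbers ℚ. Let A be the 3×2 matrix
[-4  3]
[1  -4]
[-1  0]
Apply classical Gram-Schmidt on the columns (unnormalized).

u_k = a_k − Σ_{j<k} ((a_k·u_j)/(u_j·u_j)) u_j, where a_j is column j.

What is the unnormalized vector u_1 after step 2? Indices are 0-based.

Step 1: u_0 = a_0 = (-4, 1, -1).
Step 2: u_1 = a_1 − (-8/9)·u_0 = (-5/9, -28/9, -8/9).

u_1 = (-5/9, -28/9, -8/9)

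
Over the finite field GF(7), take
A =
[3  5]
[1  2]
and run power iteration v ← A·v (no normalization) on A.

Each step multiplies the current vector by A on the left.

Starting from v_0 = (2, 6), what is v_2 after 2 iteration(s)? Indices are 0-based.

v_0 = (2, 6).
v_1 = A·v_0 = (1, 0).
v_2 = A·v_1 = (3, 1).

v_2 = (3, 1)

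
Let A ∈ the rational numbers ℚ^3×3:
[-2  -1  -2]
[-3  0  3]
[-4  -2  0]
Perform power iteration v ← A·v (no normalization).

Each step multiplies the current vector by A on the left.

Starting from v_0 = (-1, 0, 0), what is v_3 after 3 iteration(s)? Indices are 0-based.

v_3 = (52, 3, 48)

v_0 = (-1, 0, 0).
v_1 = A·v_0 = (2, 3, 4).
v_2 = A·v_1 = (-15, 6, -14).
v_3 = A·v_2 = (52, 3, 48).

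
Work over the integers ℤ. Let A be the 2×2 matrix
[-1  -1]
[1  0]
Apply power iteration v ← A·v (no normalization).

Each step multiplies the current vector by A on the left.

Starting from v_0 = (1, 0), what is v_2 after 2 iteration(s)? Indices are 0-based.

v_2 = (0, -1)

v_0 = (1, 0).
v_1 = A·v_0 = (-1, 1).
v_2 = A·v_1 = (0, -1).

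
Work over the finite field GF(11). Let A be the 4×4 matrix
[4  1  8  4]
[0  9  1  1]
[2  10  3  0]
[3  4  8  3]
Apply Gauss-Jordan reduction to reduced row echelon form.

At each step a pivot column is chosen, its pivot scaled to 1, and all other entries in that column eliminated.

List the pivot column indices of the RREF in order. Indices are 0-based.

pivot columns: 0, 1, 2, 3

[1] R0 /= 4  ⇒  (1, 3, 2, 1)
     R2 -= 2·R0  ⇒  (0, 4, 10, 9)
     R3 -= 3·R0  ⇒  (0, 6, 2, 0)
[2] R1 /= 9  ⇒  (0, 1, 5, 5)
     R0 -= 3·R1  ⇒  (1, 0, 9, 8)
     R2 -= 4·R1  ⇒  (0, 0, 1, 0)
     R3 -= 6·R1  ⇒  (0, 0, 5, 3)
[3] R2 /= 1  ⇒  (0, 0, 1, 0)
     R0 -= 9·R2  ⇒  (1, 0, 0, 8)
     R1 -= 5·R2  ⇒  (0, 1, 0, 5)
     R3 -= 5·R2  ⇒  (0, 0, 0, 3)
[4] R3 /= 3  ⇒  (0, 0, 0, 1)
     R0 -= 8·R3  ⇒  (1, 0, 0, 0)
     R1 -= 5·R3  ⇒  (0, 1, 0, 0)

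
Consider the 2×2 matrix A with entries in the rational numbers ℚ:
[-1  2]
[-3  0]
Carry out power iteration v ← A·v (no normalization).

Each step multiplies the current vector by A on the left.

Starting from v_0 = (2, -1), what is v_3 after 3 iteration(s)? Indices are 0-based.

v_0 = (2, -1).
v_1 = A·v_0 = (-4, -6).
v_2 = A·v_1 = (-8, 12).
v_3 = A·v_2 = (32, 24).

v_3 = (32, 24)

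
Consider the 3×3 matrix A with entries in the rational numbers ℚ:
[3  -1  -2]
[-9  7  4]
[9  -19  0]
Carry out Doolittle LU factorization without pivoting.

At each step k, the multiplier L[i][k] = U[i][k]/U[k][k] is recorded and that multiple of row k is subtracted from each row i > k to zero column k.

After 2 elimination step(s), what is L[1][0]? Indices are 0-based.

L[1][0] = -3

[col 0] pivot 3
  R1 -= -3*R0 → (0, 4, -2)  (L[1][0] := -3)
  R2 -= 3*R0 → (0, -16, 6)  (L[2][0] := 3)
[col 1] pivot 4
  R2 -= -4*R1 → (0, 0, -2)  (L[2][1] := -4)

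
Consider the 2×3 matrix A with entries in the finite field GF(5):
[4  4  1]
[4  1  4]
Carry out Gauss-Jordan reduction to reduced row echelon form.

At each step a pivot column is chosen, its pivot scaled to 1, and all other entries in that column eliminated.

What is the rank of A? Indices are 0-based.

[1] R0 /= 4  ⇒  (1, 1, 4)
     R1 -= 4·R0  ⇒  (0, 2, 3)
[2] R1 /= 2  ⇒  (0, 1, 4)
     R0 -= 1·R1  ⇒  (1, 0, 0)

rank = 2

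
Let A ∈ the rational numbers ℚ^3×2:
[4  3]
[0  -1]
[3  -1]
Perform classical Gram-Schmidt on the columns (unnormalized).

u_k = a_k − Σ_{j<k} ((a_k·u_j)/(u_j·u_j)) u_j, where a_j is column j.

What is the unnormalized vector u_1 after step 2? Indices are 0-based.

u_1 = (39/25, -1, -52/25)

Step 1: u_0 = a_0 = (4, 0, 3).
Step 2: u_1 = a_1 − (9/25)·u_0 = (39/25, -1, -52/25).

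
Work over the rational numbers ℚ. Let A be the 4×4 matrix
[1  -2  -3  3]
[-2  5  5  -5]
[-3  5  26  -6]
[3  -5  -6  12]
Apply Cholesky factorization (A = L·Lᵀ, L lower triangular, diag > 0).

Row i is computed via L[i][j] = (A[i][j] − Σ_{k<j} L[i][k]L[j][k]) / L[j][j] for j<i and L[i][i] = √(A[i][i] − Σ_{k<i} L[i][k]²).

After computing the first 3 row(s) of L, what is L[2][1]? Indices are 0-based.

Step 1: L[0][0] = √(1) = 1.
  L[1][0] = (-2) / L[0][0] = -2.
Step 2: L[1][1] = √(1) = 1.
  L[2][0] = (-3) / L[0][0] = -3.
  L[2][1] = (-1) / L[1][1] = -1.
Step 3: L[2][2] = √(16) = 4.

L[2][1] = -1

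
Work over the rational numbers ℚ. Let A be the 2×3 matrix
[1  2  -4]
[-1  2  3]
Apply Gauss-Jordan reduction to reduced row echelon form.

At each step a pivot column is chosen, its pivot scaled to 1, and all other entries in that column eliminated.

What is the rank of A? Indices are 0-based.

step 1: normalize row 0 (÷1) = (1, 2, -4)
  row 1: subtract -1×row0 = (0, 4, -1)
step 2: normalize row 1 (÷4) = (0, 1, -1/4)
  row 0: subtract 2×row1 = (1, 0, -7/2)

rank = 2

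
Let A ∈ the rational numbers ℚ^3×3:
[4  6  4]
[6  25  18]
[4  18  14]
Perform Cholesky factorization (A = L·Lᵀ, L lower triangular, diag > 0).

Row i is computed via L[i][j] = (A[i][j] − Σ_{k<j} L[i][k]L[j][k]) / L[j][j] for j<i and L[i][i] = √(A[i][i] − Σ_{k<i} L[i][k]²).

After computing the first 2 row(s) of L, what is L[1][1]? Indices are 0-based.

L[1][1] = 4

Step 1: L[0][0] = √(4) = 2.
  L[1][0] = (6) / L[0][0] = 3.
Step 2: L[1][1] = √(16) = 4.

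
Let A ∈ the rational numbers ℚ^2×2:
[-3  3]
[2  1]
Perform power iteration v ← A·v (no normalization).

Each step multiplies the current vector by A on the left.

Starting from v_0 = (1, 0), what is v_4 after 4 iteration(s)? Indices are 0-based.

v_0 = (1, 0).
v_1 = A·v_0 = (-3, 2).
v_2 = A·v_1 = (15, -4).
v_3 = A·v_2 = (-57, 26).
v_4 = A·v_3 = (249, -88).

v_4 = (249, -88)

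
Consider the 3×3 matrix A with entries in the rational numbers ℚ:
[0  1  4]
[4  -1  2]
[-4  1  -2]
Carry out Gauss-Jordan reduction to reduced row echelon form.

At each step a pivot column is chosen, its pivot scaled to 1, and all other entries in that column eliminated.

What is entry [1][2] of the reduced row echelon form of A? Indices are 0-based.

[1] R0 <-> R1
[1] R0 /= 4  ⇒  (1, -1/4, 1/2)
     R2 -= -4·R0  ⇒  (0, 0, 0)
[2] R1 /= 1  ⇒  (0, 1, 4)
     R0 -= -1/4·R1  ⇒  (1, 0, 3/2)
column 2 empty below row 2

M[1][2] = 4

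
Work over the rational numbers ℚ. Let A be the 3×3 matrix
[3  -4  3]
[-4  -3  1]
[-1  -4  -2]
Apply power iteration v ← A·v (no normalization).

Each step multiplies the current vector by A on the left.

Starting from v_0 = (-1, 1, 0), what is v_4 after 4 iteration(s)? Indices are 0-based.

v_0 = (-1, 1, 0).
v_1 = A·v_0 = (-7, 1, -3).
v_2 = A·v_1 = (-34, 22, 9).
v_3 = A·v_2 = (-163, 79, -72).
v_4 = A·v_3 = (-1021, 343, -9).

v_4 = (-1021, 343, -9)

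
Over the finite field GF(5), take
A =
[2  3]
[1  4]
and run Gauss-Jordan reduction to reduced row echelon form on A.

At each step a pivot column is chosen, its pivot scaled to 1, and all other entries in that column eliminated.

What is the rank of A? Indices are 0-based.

[1] R0 /= 2  ⇒  (1, 4)
     R1 -= 1·R0  ⇒  (0, 0)
column 1 empty below row 1

rank = 1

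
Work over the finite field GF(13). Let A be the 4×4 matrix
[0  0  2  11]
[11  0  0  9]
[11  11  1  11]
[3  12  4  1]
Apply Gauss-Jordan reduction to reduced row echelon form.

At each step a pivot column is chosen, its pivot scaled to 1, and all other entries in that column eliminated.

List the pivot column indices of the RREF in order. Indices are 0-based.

pivot columns: 0, 1, 2, 3

step 1: exchange rows 0,1
step 1: normalize row 0 (÷11) = (1, 0, 0, 2)
  row 2: subtract 11×row0 = (0, 11, 1, 2)
  row 3: subtract 3×row0 = (0, 12, 4, 8)
step 2: exchange rows 1,2
step 2: normalize row 1 (÷11) = (0, 1, 6, 12)
  row 3: subtract 12×row1 = (0, 0, 10, 7)
step 3: normalize row 2 (÷2) = (0, 0, 1, 12)
  row 1: subtract 6×row2 = (0, 1, 0, 5)
  row 3: subtract 10×row2 = (0, 0, 0, 4)
step 4: normalize row 3 (÷4) = (0, 0, 0, 1)
  row 0: subtract 2×row3 = (1, 0, 0, 0)
  row 1: subtract 5×row3 = (0, 1, 0, 0)
  row 2: subtract 12×row3 = (0, 0, 1, 0)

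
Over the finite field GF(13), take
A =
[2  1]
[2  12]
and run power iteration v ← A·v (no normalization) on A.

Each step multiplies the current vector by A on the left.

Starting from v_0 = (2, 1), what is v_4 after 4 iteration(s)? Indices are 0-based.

v_0 = (2, 1).
v_1 = A·v_0 = (5, 3).
v_2 = A·v_1 = (0, 7).
v_3 = A·v_2 = (7, 6).
v_4 = A·v_3 = (7, 8).

v_4 = (7, 8)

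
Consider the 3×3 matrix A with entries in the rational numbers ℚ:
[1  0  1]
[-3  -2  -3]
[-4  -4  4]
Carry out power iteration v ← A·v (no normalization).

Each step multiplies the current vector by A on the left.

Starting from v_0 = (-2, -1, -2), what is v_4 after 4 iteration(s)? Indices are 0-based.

v_4 = (-8, -232, -352)

v_0 = (-2, -1, -2).
v_1 = A·v_0 = (-4, 14, 4).
v_2 = A·v_1 = (0, -28, -24).
v_3 = A·v_2 = (-24, 128, 16).
v_4 = A·v_3 = (-8, -232, -352).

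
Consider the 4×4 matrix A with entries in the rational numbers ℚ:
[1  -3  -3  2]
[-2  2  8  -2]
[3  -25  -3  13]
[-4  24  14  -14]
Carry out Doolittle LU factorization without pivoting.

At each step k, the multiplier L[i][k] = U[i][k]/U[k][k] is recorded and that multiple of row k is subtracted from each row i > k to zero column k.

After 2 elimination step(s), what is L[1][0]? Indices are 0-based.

L[1][0] = -2

[col 0] pivot 1
  R1 -= -2*R0 → (0, -4, 2, 2)  (L[1][0] := -2)
  R2 -= 3*R0 → (0, -16, 6, 7)  (L[2][0] := 3)
  R3 -= -4*R0 → (0, 12, 2, -6)  (L[3][0] := -4)
[col 1] pivot -4
  R2 -= 4*R1 → (0, 0, -2, -1)  (L[2][1] := 4)
  R3 -= -3*R1 → (0, 0, 8, 0)  (L[3][1] := -3)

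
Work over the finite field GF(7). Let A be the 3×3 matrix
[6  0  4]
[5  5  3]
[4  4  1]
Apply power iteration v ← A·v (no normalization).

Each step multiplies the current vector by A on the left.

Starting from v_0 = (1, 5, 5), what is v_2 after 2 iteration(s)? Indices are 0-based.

v_2 = (6, 1, 5)

v_0 = (1, 5, 5).
v_1 = A·v_0 = (5, 3, 1).
v_2 = A·v_1 = (6, 1, 5).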